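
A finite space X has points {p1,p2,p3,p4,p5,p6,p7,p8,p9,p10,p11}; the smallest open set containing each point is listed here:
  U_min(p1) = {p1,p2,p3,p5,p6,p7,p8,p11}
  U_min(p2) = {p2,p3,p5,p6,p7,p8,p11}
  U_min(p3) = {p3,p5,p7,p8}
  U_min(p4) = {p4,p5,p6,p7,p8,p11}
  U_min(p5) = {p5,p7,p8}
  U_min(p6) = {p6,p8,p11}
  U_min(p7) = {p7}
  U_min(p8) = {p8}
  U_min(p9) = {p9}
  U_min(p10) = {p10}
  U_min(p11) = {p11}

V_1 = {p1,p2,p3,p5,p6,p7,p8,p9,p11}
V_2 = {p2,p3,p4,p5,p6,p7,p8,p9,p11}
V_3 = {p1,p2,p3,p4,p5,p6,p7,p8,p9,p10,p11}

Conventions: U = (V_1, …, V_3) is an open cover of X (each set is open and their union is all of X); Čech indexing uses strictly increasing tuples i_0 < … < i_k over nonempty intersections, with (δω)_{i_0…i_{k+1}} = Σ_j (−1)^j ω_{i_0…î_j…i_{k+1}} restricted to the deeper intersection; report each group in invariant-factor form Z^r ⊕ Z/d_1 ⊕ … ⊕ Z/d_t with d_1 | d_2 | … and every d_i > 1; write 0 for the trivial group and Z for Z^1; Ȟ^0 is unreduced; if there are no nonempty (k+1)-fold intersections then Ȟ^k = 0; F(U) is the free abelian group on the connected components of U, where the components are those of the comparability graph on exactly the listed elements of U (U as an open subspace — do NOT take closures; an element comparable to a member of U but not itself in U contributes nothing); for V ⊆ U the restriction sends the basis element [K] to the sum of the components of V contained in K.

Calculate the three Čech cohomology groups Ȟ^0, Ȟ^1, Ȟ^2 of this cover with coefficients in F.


Ȟ^0 ≅ Z^3, Ȟ^1 ≅ 0 and Ȟ^2 ≅ 0

nonempty overlaps:
  V12={p2,p3,p5,p6,p7,p8,p9,p11} V13={p1,p2,p3,p5,p6,p7,p8,p9,p11} V23={p2,p3,p4,p5,p6,p7,p8,p9,p11}
  V123={p2,p3,p5,p6,p7,p8,p9,p11}
components per intersection:
  V1: {p1,p2,p3,p5,p6,p7,p8,p11} {p9}
  V2: {p2,p3,p4,p5,p6,p7,p8,p11} {p9}
  V3: {p1,p2,p3,p4,p5,p6,p7,p8,p11} {p9} {p10}
  V12: {p2,p3,p5,p6,p7,p8,p11} {p9}
  V13: {p1,p2,p3,p5,p6,p7,p8,p11} {p9}
  V23: {p2,p3,p4,p5,p6,p7,p8,p11} {p9}
  V123: {p2,p3,p5,p6,p7,p8,p11} {p9}
C dims 7,6,2; δ0: rk 4, SNF 1^4; δ1: rk 2, SNF 1^2
degree 0: 7−4−0 = 3 → Ȟ^0 ≅ Z^3
degree 1: 6−2−4 = 0 → Ȟ^1 ≅ 0
degree 2: 2−0−2 = 0 → Ȟ^2 ≅ 0


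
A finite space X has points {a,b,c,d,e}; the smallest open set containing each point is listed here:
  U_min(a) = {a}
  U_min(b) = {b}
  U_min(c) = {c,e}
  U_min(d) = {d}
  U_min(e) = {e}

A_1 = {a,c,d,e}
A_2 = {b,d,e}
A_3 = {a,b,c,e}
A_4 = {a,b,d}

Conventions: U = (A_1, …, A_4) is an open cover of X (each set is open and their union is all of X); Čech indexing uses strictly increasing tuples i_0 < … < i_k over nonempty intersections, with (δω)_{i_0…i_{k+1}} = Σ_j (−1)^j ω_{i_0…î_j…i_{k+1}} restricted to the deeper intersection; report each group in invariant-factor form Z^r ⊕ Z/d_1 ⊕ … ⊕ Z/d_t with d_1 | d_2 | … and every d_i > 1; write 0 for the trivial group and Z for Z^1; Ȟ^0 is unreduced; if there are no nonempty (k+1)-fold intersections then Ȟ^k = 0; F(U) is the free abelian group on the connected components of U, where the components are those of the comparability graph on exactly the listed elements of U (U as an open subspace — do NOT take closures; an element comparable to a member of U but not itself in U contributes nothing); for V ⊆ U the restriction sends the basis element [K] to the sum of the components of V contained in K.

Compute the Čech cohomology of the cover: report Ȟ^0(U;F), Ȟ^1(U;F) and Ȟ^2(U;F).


Ȟ^0 = Z^4; Ȟ^1 = 0; Ȟ^2 = 0

nerve of the cover:
  A12={d,e} A13={a,c,e} A14={a,d} A23={b,e} A24={b,d} A34={a,b}
  A123={e} A124={d} A134={a} A234={b}
components per intersection:
  A1: {a} {c,e} {d}
  A2: {b} {d} {e}
  A3: {a} {b} {c,e}
  A4: {a} {b} {d}
  A12: {d} {e}
  A13: {a} {c,e}
  A14: {a} {d}
  A23: {b} {e}
  A24: {b} {d}
  A34: {a} {b}
  A123: {e}
  A124: {d}
  A134: {a}
  A234: {b}
C dims 12,12,4; δ0: rk 8, SNF 1^8; δ1: rk 4, SNF 1^4
Ȟ^0 = (12 − 8) − 0 = 4, so Ȟ^0 ≅ Z^4
Ȟ^1 = (12 − 4) − 8 = 0, so Ȟ^1 ≅ 0
Ȟ^2 = (4 − 0) − 4 = 0, so Ȟ^2 ≅ 0


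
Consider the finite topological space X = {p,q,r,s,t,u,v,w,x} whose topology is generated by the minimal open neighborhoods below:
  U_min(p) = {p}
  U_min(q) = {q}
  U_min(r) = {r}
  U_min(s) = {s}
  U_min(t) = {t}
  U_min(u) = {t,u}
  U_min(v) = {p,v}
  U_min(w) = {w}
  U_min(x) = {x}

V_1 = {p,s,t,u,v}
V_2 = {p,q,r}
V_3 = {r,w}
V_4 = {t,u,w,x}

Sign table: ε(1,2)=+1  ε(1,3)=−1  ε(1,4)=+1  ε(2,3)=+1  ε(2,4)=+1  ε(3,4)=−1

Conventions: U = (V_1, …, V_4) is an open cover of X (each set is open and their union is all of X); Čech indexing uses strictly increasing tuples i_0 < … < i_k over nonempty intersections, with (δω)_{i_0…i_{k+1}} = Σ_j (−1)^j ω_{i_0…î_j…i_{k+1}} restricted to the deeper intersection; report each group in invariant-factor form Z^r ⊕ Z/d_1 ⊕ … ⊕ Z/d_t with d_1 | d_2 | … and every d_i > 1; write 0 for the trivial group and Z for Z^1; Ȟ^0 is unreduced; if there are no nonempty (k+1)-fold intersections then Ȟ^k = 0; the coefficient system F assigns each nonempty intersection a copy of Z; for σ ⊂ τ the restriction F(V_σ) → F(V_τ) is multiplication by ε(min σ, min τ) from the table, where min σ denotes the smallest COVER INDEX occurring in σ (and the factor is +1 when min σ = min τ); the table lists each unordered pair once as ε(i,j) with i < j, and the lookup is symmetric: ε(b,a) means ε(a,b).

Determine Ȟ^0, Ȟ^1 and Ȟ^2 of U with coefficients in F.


intersection data:
  V12={p} V14={t,u} V23={r} V34={w}
C dims 4,4; δ0: rk 4, SNF 1^3·2
Ȟ^0 = (4 − 4) − 0 = 0, so Ȟ^0 ≅ 0
Ȟ^1 = (4 − 0) − 4 = 0 plus torsion [2], so Ȟ^1 ≅ Z/2
Ȟ^2 = (0 − 0) − 0 = 0, so Ȟ^2 ≅ 0

Ȟ^0(U;F) ≅ 0, Ȟ^1(U;F) ≅ Z/2 and Ȟ^2(U;F) ≅ 0


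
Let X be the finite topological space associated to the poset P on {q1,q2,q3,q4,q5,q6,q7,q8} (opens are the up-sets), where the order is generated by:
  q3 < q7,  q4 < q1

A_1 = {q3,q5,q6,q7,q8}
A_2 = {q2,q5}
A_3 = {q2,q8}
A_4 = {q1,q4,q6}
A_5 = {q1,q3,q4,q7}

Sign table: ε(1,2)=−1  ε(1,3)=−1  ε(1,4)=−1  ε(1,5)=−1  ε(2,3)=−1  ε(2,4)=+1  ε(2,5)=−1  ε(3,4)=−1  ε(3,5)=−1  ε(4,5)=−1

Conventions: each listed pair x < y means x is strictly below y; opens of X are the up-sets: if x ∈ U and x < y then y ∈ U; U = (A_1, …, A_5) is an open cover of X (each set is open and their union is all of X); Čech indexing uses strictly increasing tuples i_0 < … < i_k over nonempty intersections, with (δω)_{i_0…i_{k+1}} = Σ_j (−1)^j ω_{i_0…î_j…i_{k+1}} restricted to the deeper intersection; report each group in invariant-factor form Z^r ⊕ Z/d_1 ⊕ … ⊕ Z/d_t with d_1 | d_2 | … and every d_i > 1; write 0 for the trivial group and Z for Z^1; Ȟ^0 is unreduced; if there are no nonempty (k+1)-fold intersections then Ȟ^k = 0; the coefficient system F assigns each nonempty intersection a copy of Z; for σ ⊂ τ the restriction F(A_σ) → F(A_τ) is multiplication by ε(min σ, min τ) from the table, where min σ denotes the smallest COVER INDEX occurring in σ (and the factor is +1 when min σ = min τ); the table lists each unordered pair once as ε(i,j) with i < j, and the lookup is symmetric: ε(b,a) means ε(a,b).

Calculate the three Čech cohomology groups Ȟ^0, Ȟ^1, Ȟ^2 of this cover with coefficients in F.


Ȟ^0 = 0; Ȟ^1 = Z ⊕ Z/2; Ȟ^2 = 0

nonempty overlaps:
  A12={q5} A13={q8} A14={q6} A15={q3,q7} A23={q2} A45={q1,q4}
C dims 5,6; δ0: rk 5, SNF 1^4·2
degree 0: 5−5−0 = 0 → Ȟ^0 ≅ 0
degree 1: 6−0−5 = 1 plus torsion [2] → Ȟ^1 ≅ Z ⊕ Z/2
degree 2: 0−0−0 = 0 → Ȟ^2 ≅ 0


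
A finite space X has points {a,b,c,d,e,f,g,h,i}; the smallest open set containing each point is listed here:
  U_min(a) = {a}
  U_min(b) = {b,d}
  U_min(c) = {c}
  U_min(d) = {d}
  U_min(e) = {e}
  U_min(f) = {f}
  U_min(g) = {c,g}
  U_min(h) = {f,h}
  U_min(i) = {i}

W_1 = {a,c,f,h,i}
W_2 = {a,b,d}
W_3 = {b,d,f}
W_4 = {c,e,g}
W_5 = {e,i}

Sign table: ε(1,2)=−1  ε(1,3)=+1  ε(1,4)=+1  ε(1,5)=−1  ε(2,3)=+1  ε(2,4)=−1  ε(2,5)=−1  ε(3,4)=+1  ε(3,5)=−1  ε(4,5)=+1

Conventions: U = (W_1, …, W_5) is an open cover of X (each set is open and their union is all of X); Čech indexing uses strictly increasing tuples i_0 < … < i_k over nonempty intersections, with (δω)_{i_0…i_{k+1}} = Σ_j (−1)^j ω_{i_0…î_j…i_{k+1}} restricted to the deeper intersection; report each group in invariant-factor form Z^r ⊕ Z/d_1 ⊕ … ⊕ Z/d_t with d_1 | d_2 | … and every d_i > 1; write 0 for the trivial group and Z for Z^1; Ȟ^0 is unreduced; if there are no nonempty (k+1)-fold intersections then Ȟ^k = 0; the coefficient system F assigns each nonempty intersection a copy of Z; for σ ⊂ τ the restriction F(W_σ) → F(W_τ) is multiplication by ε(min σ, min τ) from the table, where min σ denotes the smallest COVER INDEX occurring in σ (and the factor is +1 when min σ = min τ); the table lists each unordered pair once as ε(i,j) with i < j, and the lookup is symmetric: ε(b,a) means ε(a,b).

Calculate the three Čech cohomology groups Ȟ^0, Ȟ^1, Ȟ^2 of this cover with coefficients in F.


Ȟ^0 ≅ 0, Ȟ^1 ≅ Z ⊕ Z/2, Ȟ^2 ≅ 0

nonempty intersections:
  W12={a} W13={f} W14={c} W15={i} W23={b,d} W45={e}
C dims 5,6; δ0: rk 5, SNF 1^4·2
Ȟ^0: (5−5)−0=0 ⇒ 0
Ȟ^1: (6−0)−5=1 plus torsion [2] ⇒ Z ⊕ Z/2
Ȟ^2: (0−0)−0=0 ⇒ 0


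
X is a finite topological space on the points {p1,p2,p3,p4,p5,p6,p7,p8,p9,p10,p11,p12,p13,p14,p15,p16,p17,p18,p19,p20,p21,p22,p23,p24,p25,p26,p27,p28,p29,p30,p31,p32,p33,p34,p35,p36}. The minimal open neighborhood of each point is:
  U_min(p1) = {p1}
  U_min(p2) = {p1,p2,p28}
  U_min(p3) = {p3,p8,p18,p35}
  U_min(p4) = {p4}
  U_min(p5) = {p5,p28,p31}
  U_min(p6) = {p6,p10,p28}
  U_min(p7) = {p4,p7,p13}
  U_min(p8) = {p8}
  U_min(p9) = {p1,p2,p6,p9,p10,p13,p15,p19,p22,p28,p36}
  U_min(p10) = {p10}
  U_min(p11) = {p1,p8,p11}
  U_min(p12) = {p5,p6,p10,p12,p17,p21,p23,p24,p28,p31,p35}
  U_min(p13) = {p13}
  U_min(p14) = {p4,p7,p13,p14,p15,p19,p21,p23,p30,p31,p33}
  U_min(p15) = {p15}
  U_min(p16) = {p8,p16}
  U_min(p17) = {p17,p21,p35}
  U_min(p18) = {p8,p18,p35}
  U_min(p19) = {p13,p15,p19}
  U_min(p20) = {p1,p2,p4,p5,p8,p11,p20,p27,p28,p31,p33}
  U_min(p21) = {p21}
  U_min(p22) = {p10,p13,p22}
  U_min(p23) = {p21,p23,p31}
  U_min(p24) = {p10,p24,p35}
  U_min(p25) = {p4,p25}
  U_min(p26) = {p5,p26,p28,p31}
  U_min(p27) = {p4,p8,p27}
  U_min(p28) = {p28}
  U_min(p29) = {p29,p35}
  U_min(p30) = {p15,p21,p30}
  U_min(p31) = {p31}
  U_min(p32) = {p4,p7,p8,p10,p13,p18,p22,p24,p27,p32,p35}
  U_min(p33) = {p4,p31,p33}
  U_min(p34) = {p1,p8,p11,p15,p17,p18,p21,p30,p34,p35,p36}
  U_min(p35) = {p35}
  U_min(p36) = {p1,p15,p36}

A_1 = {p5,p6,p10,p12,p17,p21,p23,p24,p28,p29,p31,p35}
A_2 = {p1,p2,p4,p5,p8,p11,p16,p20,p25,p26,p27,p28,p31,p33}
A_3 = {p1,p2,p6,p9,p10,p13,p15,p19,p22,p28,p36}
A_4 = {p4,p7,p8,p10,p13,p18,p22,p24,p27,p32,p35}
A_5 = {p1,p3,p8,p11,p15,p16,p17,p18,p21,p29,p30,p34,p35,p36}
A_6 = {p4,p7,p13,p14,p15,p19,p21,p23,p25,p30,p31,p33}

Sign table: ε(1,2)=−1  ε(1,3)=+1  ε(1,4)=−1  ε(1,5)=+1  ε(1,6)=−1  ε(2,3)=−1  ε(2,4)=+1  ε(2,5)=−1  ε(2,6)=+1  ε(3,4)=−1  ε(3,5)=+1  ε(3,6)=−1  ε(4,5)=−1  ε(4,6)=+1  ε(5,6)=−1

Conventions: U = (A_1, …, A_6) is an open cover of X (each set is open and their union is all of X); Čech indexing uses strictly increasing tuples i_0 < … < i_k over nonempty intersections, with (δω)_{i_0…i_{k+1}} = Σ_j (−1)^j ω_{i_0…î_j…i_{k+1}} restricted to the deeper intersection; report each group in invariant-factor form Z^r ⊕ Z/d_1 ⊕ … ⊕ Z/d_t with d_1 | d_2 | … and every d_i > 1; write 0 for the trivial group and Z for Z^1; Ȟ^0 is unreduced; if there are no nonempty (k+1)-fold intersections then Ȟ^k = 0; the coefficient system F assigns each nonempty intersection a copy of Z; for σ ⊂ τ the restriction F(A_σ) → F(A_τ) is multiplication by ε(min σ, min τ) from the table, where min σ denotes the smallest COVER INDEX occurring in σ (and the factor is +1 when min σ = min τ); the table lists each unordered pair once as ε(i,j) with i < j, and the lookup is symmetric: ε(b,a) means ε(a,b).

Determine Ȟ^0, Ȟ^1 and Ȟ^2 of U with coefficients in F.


nonempty overlaps:
  A12={p5,p28,p31} A13={p6,p10,p28} A14={p10,p24,p35} A15={p17,p21,p29,p35} A16={p21,p23,p31} A23={p1,p2,p28} A24={p4,p8,p27} A25={p1,p8,p11,p16} A26={p4,p25,p31,p33} A34={p10,p13,p22} A35={p1,p15,p36} A36={p13,p15,p19} A45={p8,p18,p35} A46={p4,p7,p13} A56={p15,p21,p30}
  A123={p28} A126={p31} A134={p10} A145={p35} A156={p21} A235={p1} A245={p8} A246={p4} A346={p13} A356={p15}
C dims 6,15,10; δ0: rk 5, SNF 1^5; δ1: rk 10, SNF 1^9·2
degree 0: 6−5−0 = 1 → Ȟ^0 ≅ Z
degree 1: 15−10−5 = 0 → Ȟ^1 ≅ 0
degree 2: 10−0−10 = 0 plus torsion [2] → Ȟ^2 ≅ Z/2

Ȟ^0 ≅ Z, Ȟ^1 ≅ 0, Ȟ^2 ≅ Z/2


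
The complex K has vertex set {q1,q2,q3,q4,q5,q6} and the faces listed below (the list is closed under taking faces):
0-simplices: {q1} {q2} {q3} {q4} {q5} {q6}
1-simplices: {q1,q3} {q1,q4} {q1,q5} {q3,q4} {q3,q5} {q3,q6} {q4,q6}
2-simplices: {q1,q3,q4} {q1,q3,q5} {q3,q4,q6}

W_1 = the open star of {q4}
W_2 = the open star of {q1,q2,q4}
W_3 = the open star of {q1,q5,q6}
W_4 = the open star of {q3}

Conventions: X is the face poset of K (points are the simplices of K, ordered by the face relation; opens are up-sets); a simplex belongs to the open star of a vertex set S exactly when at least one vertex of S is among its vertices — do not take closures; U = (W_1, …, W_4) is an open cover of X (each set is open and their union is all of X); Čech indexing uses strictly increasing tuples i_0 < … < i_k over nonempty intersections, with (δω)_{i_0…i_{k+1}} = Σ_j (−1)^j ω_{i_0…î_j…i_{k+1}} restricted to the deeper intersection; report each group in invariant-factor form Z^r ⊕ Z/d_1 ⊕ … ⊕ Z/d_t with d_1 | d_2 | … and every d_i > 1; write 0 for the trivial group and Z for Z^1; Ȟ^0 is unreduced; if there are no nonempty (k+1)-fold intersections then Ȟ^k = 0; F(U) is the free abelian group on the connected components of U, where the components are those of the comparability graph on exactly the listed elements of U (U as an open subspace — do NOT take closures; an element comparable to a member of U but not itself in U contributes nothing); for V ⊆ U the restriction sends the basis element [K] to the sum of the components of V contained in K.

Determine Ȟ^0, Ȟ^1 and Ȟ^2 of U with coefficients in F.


Ȟ^0 = Z^2; Ȟ^1 = 0; Ȟ^2 = 0

cover nerve:
  W1={{q4},{q1,q4},{q3,q4},{q4,q6},{q1,q3,q4},{q3,q4,q6}} W2={{q1},{q2},{q4},{q1,q3},{q1,q4},{q1,q5},{q3,q4},{q4,q6},{q1,q3,q4},{q1,q3,q5},{q3,q4,q6}} W3={{q1},{q5},{q6},{q1,q3},{q1,q4},{q1,q5},{q3,q5},{q3,q6},{q4,q6},{q1,q3,q4},{q1,q3,q5},{q3,q4,q6}} W4={{q3},{q1,q3},{q3,q4},{q3,q5},{q3,q6},{q1,q3,q4},{q1,q3,q5},{q3,q4,q6}}
  W12={{q4},{q1,q4},{q3,q4},{q4,q6},{q1,q3,q4},{q3,q4,q6}} W13={{q1,q4},{q4,q6},{q1,q3,q4},{q3,q4,q6}} W14={{q3,q4},{q1,q3,q4},{q3,q4,q6}} W23={{q1},{q1,q3},{q1,q4},{q1,q5},{q4,q6},{q1,q3,q4},{q1,q3,q5},{q3,q4,q6}} W24={{q1,q3},{q3,q4},{q1,q3,q4},{q1,q3,q5},{q3,q4,q6}} W34={{q1,q3},{q3,q5},{q3,q6},{q1,q3,q4},{q1,q3,q5},{q3,q4,q6}}
  W123={{q1,q4},{q4,q6},{q1,q3,q4},{q3,q4,q6}} W124={{q3,q4},{q1,q3,q4},{q3,q4,q6}} W134={{q1,q3,q4},{q3,q4,q6}} W234={{q1,q3},{q1,q3,q4},{q1,q3,q5},{q3,q4,q6}}
  W1234={{q1,q3,q4},{q3,q4,q6}}
components per intersection:
  W1: {{q4},{q1,q4},{q3,q4},{q4,q6},{q1,q3,q4},{q3,q4,q6}}
  W2: {{q1},{q4},{q1,q3},{q1,q4},{q1,q5},{q3,q4},{q4,q6},{q1,q3,q4},{q1,q3,q5},{q3,q4,q6}} {{q2}}
  W3: {{q1},{q5},{q1,q3},{q1,q4},{q1,q5},{q3,q5},{q1,q3,q4},{q1,q3,q5}} {{q6},{q3,q6},{q4,q6},{q3,q4,q6}}
  W4: {{q3},{q1,q3},{q3,q4},{q3,q5},{q3,q6},{q1,q3,q4},{q1,q3,q5},{q3,q4,q6}}
  W12: {{q4},{q1,q4},{q3,q4},{q4,q6},{q1,q3,q4},{q3,q4,q6}}
  W13: {{q1,q4},{q1,q3,q4}} {{q4,q6},{q3,q4,q6}}
  W14: {{q3,q4},{q1,q3,q4},{q3,q4,q6}}
  W23: {{q1},{q1,q3},{q1,q4},{q1,q5},{q1,q3,q4},{q1,q3,q5}} {{q4,q6},{q3,q4,q6}}
  W24: {{q1,q3},{q3,q4},{q1,q3,q4},{q1,q3,q5},{q3,q4,q6}}
  W34: {{q1,q3},{q3,q5},{q1,q3,q4},{q1,q3,q5}} {{q3,q6},{q3,q4,q6}}
  W123: {{q1,q4},{q1,q3,q4}} {{q4,q6},{q3,q4,q6}}
  W124: {{q3,q4},{q1,q3,q4},{q3,q4,q6}}
  W134: {{q1,q3,q4}} {{q3,q4,q6}}
  W234: {{q1,q3},{q1,q3,q4},{q1,q3,q5}} {{q3,q4,q6}}
  W1234: {{q1,q3,q4}} {{q3,q4,q6}}
C dims 6,9,7,2; δ0: rk 4, SNF 1^4; δ1: rk 5, SNF 1^5; δ2: rk 2, SNF 1^2
Ȟ^0: (6−4)−0=2 ⇒ Z^2
Ȟ^1: (9−5)−4=0 ⇒ 0
Ȟ^2: (7−2)−5=0 ⇒ 0


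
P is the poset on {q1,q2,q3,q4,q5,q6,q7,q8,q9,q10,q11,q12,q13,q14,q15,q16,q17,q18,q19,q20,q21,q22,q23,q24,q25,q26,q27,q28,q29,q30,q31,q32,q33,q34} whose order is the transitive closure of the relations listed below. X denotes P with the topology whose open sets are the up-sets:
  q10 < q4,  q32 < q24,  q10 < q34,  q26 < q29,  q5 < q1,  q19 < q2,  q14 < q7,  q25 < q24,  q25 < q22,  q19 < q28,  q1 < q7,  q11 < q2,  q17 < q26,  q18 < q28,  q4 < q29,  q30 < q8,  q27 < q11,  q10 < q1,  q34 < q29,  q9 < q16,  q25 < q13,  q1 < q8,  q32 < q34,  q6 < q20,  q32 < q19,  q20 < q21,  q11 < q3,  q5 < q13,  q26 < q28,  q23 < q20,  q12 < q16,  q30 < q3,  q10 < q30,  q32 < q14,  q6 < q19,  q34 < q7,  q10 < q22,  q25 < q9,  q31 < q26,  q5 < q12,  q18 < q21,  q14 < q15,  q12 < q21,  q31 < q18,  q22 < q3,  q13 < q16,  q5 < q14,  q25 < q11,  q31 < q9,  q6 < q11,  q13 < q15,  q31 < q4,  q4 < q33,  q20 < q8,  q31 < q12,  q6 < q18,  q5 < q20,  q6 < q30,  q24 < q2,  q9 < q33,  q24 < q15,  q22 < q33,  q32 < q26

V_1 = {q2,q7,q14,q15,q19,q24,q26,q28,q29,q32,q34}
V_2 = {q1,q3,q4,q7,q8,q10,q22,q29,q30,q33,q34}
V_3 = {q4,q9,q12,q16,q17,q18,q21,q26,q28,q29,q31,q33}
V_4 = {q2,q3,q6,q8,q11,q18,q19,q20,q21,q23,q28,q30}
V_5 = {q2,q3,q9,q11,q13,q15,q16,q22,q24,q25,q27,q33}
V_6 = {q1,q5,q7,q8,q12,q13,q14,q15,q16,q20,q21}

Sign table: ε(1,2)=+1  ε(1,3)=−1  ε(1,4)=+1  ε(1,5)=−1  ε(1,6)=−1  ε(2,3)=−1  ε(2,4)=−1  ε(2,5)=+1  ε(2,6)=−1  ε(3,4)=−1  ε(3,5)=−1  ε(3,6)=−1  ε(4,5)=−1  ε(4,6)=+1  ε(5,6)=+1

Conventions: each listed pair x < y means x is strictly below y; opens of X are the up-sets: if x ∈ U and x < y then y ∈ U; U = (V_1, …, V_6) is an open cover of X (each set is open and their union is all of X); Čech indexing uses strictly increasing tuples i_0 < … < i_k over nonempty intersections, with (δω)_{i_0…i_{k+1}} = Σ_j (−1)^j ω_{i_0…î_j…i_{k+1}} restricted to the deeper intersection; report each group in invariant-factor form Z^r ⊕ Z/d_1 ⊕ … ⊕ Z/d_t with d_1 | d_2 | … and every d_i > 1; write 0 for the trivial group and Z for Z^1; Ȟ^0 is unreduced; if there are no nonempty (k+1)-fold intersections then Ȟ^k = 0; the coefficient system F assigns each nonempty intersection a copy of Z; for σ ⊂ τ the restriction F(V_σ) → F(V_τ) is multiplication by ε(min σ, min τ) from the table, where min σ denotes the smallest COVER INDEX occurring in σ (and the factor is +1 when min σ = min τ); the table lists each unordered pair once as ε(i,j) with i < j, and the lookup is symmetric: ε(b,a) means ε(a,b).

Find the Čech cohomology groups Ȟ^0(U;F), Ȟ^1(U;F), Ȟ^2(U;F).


Ȟ^0(U;F) ≅ 0, Ȟ^1(U;F) ≅ Z/2, Ȟ^2(U;F) ≅ Z

nonempty intersections:
  V12={q7,q29,q34} V13={q26,q28,q29} V14={q2,q19,q28} V15={q2,q15,q24} V16={q7,q14,q15} V23={q4,q29,q33} V24={q3,q8,q30} V25={q3,q22,q33} V26={q1,q7,q8} V34={q18,q21,q28} V35={q9,q16,q33} V36={q12,q16,q21} V45={q2,q3,q11} V46={q8,q20,q21} V56={q13,q15,q16}
  V123={q29} V126={q7} V134={q28} V145={q2} V156={q15} V235={q33} V245={q3} V246={q8} V346={q21} V356={q16}
C dims 6,15,10; δ0: rk 6, SNF 1^5·2; δ1: rk 9, SNF 1^9
Ȟ^0: (6−6)−0=0 ⇒ 0
Ȟ^1: (15−9)−6=0 plus torsion [2] ⇒ Z/2
Ȟ^2: (10−0)−9=1 ⇒ Z


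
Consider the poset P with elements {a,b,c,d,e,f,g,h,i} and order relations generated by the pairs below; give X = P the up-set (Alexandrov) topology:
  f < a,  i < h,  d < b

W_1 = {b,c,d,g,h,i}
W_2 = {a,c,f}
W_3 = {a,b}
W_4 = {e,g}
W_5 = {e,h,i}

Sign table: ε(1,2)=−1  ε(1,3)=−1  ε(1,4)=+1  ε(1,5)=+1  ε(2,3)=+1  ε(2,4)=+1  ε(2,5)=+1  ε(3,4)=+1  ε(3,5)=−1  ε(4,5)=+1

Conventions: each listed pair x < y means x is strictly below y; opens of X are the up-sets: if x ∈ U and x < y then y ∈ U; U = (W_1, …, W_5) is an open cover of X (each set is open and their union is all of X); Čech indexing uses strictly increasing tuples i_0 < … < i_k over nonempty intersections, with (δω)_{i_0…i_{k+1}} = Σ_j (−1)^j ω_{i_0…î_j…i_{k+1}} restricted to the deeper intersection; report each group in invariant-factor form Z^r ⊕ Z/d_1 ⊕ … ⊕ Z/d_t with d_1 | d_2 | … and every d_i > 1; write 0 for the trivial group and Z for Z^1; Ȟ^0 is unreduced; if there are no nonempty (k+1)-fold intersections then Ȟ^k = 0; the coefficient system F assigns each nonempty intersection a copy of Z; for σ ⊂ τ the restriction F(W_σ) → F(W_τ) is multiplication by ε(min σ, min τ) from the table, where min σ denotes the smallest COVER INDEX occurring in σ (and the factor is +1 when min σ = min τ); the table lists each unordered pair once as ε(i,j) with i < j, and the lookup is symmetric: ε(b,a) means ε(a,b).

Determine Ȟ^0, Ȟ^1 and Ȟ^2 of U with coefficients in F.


Ȟ^0(U;F) ≅ Z,  Ȟ^1(U;F) ≅ Z^2,  Ȟ^2(U;F) ≅ 0

nonempty intersections:
  W12={c} W13={b} W14={g} W15={h,i} W23={a} W45={e}
C dims 5,6; δ0: rk 4, SNF 1^4
Ȟ^0: (5−4)−0=1 ⇒ Z
Ȟ^1: (6−0)−4=2 ⇒ Z^2
Ȟ^2: (0−0)−0=0 ⇒ 0


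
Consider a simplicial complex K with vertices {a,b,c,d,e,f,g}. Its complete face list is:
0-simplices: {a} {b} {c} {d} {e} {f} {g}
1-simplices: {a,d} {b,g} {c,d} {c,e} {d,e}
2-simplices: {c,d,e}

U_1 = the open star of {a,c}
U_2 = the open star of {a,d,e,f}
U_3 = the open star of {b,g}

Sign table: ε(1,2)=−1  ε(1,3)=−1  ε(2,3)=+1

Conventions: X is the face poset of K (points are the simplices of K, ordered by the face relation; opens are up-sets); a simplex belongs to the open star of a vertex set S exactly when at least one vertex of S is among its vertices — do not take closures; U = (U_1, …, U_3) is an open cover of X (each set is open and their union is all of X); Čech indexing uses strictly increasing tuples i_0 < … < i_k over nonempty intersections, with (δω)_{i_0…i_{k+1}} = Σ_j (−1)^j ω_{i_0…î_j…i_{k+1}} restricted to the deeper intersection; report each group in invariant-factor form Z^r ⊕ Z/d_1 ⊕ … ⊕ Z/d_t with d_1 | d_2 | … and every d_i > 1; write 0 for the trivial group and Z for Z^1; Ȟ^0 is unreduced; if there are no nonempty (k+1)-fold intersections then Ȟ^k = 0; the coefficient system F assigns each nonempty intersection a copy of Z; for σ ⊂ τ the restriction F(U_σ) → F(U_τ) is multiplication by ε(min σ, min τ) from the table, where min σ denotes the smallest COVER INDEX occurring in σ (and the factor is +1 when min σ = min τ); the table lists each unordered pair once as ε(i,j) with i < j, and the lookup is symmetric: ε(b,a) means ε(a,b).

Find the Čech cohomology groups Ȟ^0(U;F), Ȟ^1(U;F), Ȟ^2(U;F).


Ȟ^0 ≅ Z^2, Ȟ^1 ≅ 0 and Ȟ^2 ≅ 0

intersection data:
  U1={{a},{c},{a,d},{c,d},{c,e},{c,d,e}} U2={{a},{d},{e},{f},{a,d},{c,d},{c,e},{d,e},{c,d,e}} U3={{b},{g},{b,g}}
  U12={{a},{a,d},{c,d},{c,e},{c,d,e}}
C dims 3,1; δ0: rk 1, SNF 1^1
Ȟ^0 = (3 − 1) − 0 = 2, so Ȟ^0 ≅ Z^2
Ȟ^1 = (1 − 0) − 1 = 0, so Ȟ^1 ≅ 0
Ȟ^2 = (0 − 0) − 0 = 0, so Ȟ^2 ≅ 0


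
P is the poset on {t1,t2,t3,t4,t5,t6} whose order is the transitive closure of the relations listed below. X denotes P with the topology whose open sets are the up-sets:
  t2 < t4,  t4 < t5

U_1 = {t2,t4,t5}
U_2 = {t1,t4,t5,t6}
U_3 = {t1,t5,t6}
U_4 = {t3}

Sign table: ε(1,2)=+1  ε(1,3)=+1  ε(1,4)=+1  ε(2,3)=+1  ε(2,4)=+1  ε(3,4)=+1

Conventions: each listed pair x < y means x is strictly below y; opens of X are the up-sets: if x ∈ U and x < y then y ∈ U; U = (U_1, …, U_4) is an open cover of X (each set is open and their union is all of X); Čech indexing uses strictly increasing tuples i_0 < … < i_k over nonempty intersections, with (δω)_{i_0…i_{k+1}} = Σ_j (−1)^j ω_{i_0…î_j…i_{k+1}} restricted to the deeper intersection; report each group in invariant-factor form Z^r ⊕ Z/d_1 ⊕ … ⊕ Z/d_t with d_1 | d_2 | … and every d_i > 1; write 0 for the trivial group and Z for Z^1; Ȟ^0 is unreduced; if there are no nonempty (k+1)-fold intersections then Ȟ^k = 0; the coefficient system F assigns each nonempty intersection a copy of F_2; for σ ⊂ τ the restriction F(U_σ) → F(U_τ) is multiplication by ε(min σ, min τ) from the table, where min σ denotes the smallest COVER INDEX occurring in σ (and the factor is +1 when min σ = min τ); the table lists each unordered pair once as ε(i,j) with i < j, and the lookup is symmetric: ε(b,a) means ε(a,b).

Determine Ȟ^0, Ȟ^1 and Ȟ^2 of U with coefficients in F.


Ȟ^0 ≅ Z/2 ⊕ Z/2,  Ȟ^1 ≅ 0,  Ȟ^2 ≅ 0

intersection data:
  U12={t4,t5} U13={t5} U23={t1,t5,t6}
  U123={t5}
C dims 4,3,1; δ0: rk_F2 2; δ1: rk_F2 1
Ȟ^0 = (4 − 2) − 0 = 2, so Ȟ^0 ≅ Z/2 ⊕ Z/2
Ȟ^1 = (3 − 1) − 2 = 0, so Ȟ^1 ≅ 0
Ȟ^2 = (1 − 0) − 1 = 0, so Ȟ^2 ≅ 0


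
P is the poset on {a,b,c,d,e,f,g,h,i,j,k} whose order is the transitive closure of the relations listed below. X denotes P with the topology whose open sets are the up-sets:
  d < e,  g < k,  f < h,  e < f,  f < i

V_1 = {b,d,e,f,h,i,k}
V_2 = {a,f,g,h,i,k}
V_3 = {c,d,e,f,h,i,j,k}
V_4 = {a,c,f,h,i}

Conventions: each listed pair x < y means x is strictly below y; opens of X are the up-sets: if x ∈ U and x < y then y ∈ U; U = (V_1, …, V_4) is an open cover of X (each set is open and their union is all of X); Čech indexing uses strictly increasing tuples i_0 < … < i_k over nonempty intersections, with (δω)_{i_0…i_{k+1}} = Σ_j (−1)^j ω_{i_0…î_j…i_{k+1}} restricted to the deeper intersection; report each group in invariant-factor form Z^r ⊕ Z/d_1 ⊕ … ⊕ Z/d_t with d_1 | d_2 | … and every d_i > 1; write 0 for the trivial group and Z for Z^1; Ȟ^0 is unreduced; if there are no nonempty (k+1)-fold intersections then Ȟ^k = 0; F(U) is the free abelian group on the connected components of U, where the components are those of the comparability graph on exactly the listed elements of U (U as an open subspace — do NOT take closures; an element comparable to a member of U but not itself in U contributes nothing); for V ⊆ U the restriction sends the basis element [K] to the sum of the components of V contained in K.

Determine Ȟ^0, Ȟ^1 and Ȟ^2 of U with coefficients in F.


Ȟ^0(U;F) ≅ Z^6; Ȟ^1(U;F) ≅ 0; Ȟ^2(U;F) ≅ 0

nerve of the cover:
  V12={f,h,i,k} V13={d,e,f,h,i,k} V14={f,h,i} V23={f,h,i,k} V24={a,f,h,i} V34={c,f,h,i}
  V123={f,h,i,k} V124={f,h,i} V134={f,h,i} V234={f,h,i}
  V1234={f,h,i}
components per intersection:
  V1: {b} {d,e,f,h,i} {k}
  V2: {a} {f,h,i} {g,k}
  V3: {c} {d,e,f,h,i} {j} {k}
  V4: {a} {c} {f,h,i}
  V12: {f,h,i} {k}
  V13: {d,e,f,h,i} {k}
  V14: {f,h,i}
  V23: {f,h,i} {k}
  V24: {a} {f,h,i}
  V34: {c} {f,h,i}
  V123: {f,h,i} {k}
  V124: {f,h,i}
  V134: {f,h,i}
  V234: {f,h,i}
  V1234: {f,h,i}
C dims 13,11,5,1; δ0: rk 7, SNF 1^7; δ1: rk 4, SNF 1^4; δ2: rk 1, SNF 1^1
Ȟ^0 = (13 − 7) − 0 = 6, so Ȟ^0 ≅ Z^6
Ȟ^1 = (11 − 4) − 7 = 0, so Ȟ^1 ≅ 0
Ȟ^2 = (5 − 1) − 4 = 0, so Ȟ^2 ≅ 0


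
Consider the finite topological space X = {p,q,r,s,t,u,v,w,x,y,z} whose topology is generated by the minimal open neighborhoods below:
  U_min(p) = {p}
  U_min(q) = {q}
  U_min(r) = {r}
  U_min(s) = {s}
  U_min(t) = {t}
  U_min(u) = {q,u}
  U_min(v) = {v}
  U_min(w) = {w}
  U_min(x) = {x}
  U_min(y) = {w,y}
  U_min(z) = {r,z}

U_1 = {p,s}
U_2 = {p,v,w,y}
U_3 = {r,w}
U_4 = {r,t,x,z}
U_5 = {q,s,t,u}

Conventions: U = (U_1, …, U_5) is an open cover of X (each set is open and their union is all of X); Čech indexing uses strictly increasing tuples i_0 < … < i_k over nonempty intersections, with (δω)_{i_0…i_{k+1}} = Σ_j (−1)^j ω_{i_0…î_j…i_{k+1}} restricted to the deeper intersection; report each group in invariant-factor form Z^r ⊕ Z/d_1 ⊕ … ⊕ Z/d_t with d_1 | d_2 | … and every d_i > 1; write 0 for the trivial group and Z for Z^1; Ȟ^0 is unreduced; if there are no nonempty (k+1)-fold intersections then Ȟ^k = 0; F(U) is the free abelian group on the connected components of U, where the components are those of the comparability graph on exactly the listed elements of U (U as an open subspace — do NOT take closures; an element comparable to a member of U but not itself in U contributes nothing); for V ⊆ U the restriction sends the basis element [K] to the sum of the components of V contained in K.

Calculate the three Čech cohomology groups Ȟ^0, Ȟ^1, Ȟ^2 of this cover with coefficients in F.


Ȟ^0 ≅ Z^8; Ȟ^1 ≅ 0; Ȟ^2 ≅ 0

cover nerve:
  U12={p} U15={s} U23={w} U34={r} U45={t}
components per intersection:
  U1: {p} {s}
  U2: {p} {v} {w,y}
  U3: {r} {w}
  U4: {r,z} {t} {x}
  U5: {q,u} {s} {t}
  U12: {p}
  U15: {s}
  U23: {w}
  U34: {r}
  U45: {t}
C dims 13,5; δ0: rk 5, SNF 1^5
Ȟ^0: (13−5)−0=8 ⇒ Z^8
Ȟ^1: (5−0)−5=0 ⇒ 0
Ȟ^2: (0−0)−0=0 ⇒ 0


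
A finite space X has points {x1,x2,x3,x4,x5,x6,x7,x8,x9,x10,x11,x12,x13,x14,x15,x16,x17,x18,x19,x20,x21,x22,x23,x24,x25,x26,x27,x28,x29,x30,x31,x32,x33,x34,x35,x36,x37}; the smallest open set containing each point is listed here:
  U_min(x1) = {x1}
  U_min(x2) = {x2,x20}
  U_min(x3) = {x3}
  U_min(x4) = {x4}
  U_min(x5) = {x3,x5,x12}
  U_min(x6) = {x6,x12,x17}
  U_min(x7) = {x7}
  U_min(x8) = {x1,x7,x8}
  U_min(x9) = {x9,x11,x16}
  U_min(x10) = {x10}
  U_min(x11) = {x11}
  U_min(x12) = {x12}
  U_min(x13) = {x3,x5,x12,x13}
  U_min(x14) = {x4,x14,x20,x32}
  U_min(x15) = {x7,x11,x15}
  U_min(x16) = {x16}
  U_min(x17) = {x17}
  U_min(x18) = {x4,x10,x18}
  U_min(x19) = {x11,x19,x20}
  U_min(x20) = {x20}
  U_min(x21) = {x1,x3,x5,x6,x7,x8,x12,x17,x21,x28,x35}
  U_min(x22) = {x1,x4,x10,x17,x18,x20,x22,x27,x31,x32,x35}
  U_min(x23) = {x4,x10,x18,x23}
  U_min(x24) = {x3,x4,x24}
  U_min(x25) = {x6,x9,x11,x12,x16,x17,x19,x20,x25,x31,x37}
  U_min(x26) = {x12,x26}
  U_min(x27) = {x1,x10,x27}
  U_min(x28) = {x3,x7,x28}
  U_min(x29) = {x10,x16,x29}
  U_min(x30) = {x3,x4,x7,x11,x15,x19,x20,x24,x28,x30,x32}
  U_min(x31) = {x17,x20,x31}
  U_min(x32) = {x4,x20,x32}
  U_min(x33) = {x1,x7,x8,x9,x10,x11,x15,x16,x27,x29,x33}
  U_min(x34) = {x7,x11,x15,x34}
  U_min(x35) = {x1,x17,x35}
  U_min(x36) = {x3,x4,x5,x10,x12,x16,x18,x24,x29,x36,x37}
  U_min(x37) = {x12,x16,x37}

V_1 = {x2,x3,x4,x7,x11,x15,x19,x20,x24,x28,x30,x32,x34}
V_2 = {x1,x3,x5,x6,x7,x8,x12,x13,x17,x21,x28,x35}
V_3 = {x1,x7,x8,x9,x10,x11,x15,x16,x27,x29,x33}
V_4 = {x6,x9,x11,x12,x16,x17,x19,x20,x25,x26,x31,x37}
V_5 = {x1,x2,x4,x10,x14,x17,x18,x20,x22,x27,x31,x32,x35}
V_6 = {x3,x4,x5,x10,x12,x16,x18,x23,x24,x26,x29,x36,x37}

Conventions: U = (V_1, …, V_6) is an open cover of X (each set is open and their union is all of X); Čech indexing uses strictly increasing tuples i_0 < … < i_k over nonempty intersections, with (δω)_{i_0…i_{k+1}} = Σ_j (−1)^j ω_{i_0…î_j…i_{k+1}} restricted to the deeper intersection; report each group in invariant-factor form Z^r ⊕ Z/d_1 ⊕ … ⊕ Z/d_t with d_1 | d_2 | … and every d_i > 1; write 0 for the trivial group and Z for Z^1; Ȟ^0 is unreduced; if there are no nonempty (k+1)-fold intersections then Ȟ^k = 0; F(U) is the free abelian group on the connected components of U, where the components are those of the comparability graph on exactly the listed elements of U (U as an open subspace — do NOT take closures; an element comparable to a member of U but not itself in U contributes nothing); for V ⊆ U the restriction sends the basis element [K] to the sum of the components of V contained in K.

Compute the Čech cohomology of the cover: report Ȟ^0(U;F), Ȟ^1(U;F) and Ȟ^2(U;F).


Ȟ^0(U;F) ≅ Z, Ȟ^1(U;F) ≅ 0, Ȟ^2(U;F) ≅ Z/2

nerve of the cover:
  V12={x3,x7,x28} V13={x7,x11,x15} V14={x11,x19,x20} V15={x2,x4,x20,x32} V16={x3,x4,x24} V23={x1,x7,x8} V24={x6,x12,x17} V25={x1,x17,x35} V26={x3,x5,x12} V34={x9,x11,x16} V35={x1,x10,x27} V36={x10,x16,x29} V45={x17,x20,x31} V46={x12,x16,x26,x37} V56={x4,x10,x18}
  V123={x7} V126={x3} V134={x11} V145={x20} V156={x4} V235={x1} V245={x17} V246={x12} V346={x16} V356={x10}
components per intersection:
  V1: {x2,x3,x4,x7,x11,x15,x19,x20,x24,x28,x30,x32,x34}
  V2: {x1,x3,x5,x6,x7,x8,x12,x13,x17,x21,x28,x35}
  V3: {x1,x7,x8,x9,x10,x11,x15,x16,x27,x29,x33}
  V4: {x6,x9,x11,x12,x16,x17,x19,x20,x25,x26,x31,x37}
  V5: {x1,x2,x4,x10,x14,x17,x18,x20,x22,x27,x31,x32,x35}
  V6: {x3,x4,x5,x10,x12,x16,x18,x23,x24,x26,x29,x36,x37}
  V12: {x3,x7,x28}
  V13: {x7,x11,x15}
  V14: {x11,x19,x20}
  V15: {x2,x4,x20,x32}
  V16: {x3,x4,x24}
  V23: {x1,x7,x8}
  V24: {x6,x12,x17}
  V25: {x1,x17,x35}
  V26: {x3,x5,x12}
  V34: {x9,x11,x16}
  V35: {x1,x10,x27}
  V36: {x10,x16,x29}
  V45: {x17,x20,x31}
  V46: {x12,x16,x26,x37}
  V56: {x4,x10,x18}
  V123: {x7}
  V126: {x3}
  V134: {x11}
  V145: {x20}
  V156: {x4}
  V235: {x1}
  V245: {x17}
  V246: {x12}
  V346: {x16}
  V356: {x10}
C dims 6,15,10; δ0: rk 5, SNF 1^5; δ1: rk 10, SNF 1^9·2
Ȟ^0 = (6 − 5) − 0 = 1, so Ȟ^0 ≅ Z
Ȟ^1 = (15 − 10) − 5 = 0, so Ȟ^1 ≅ 0
Ȟ^2 = (10 − 0) − 10 = 0 plus torsion [2], so Ȟ^2 ≅ Z/2


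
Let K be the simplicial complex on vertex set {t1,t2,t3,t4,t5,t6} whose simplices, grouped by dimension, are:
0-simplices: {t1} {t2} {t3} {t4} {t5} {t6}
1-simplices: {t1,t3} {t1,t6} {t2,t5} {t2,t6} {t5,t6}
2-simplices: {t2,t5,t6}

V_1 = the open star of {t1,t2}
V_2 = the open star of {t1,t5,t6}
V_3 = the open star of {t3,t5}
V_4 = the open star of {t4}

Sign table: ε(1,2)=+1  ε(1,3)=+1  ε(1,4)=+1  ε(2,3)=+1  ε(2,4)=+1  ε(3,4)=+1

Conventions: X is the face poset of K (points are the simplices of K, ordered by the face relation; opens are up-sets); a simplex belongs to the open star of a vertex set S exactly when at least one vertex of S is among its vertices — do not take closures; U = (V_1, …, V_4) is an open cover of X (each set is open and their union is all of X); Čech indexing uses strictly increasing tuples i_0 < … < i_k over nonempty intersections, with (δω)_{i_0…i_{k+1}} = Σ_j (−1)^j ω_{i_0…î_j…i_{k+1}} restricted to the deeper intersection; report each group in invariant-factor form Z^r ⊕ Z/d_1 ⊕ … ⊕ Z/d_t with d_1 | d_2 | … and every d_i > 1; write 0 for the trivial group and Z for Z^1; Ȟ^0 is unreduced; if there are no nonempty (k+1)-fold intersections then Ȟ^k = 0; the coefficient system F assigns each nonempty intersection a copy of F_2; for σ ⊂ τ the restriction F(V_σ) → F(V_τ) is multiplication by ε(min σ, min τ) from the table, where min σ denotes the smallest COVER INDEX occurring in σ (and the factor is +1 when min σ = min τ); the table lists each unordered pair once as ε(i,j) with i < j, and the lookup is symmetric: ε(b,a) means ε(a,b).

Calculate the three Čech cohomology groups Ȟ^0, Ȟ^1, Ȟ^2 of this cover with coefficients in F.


cover nerve:
  V1={{t1},{t2},{t1,t3},{t1,t6},{t2,t5},{t2,t6},{t2,t5,t6}} V2={{t1},{t5},{t6},{t1,t3},{t1,t6},{t2,t5},{t2,t6},{t5,t6},{t2,t5,t6}} V3={{t3},{t5},{t1,t3},{t2,t5},{t5,t6},{t2,t5,t6}} V4={{t4}}
  V12={{t1},{t1,t3},{t1,t6},{t2,t5},{t2,t6},{t2,t5,t6}} V13={{t1,t3},{t2,t5},{t2,t5,t6}} V23={{t5},{t1,t3},{t2,t5},{t5,t6},{t2,t5,t6}}
  V123={{t1,t3},{t2,t5},{t2,t5,t6}}
C dims 4,3,1; δ0: rk_F2 2; δ1: rk_F2 1
Ȟ^0: (4−2)−0=2 ⇒ Z/2 ⊕ Z/2
Ȟ^1: (3−1)−2=0 ⇒ 0
Ȟ^2: (1−0)−1=0 ⇒ 0

Ȟ^0 ≅ Z/2 ⊕ Z/2, Ȟ^1 ≅ 0 and Ȟ^2 ≅ 0


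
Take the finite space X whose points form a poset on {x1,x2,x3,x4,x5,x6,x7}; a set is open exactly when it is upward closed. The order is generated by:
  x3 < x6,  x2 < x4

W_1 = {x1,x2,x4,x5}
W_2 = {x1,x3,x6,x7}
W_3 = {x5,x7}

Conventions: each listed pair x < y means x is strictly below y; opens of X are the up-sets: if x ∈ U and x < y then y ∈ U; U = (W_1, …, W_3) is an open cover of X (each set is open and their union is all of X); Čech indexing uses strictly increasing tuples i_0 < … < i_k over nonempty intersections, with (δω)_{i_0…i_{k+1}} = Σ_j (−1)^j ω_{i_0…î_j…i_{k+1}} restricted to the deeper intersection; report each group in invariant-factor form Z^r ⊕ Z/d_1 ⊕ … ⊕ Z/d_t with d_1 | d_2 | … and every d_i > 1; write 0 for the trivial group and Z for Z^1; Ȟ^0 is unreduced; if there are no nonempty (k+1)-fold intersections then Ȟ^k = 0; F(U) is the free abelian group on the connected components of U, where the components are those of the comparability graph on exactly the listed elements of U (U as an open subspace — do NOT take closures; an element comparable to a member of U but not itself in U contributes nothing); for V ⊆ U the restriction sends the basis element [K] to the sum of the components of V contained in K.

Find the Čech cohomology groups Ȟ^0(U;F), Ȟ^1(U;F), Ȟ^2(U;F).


Ȟ^0 ≅ Z^5; Ȟ^1 ≅ 0; Ȟ^2 ≅ 0

cover nerve:
  W12={x1} W13={x5} W23={x7}
components per intersection:
  W1: {x1} {x2,x4} {x5}
  W2: {x1} {x3,x6} {x7}
  W3: {x5} {x7}
  W12: {x1}
  W13: {x5}
  W23: {x7}
C dims 8,3; δ0: rk 3, SNF 1^3
Ȟ^0: (8−3)−0=5 ⇒ Z^5
Ȟ^1: (3−0)−3=0 ⇒ 0
Ȟ^2: (0−0)−0=0 ⇒ 0


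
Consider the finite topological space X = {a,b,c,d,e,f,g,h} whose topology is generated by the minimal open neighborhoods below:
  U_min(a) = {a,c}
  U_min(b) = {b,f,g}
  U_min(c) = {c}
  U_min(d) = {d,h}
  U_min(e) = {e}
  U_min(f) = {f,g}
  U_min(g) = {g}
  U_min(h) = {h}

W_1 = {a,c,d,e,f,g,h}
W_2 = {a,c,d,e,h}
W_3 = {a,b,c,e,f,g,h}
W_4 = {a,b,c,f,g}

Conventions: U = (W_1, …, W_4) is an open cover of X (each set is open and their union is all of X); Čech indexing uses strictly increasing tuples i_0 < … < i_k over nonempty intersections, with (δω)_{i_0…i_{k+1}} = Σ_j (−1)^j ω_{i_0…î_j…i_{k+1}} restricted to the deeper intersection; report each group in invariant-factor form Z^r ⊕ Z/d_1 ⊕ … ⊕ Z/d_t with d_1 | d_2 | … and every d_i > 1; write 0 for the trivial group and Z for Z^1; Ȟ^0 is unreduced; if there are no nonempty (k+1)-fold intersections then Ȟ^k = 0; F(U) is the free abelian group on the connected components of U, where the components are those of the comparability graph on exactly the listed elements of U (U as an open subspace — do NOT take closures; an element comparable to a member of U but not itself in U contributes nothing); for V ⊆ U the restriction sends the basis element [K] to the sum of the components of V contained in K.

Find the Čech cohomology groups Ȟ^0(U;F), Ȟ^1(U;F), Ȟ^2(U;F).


Ȟ^0(U;F) ≅ Z^4,  Ȟ^1(U;F) ≅ 0,  Ȟ^2(U;F) ≅ 0

nerve of the cover:
  W12={a,c,d,e,h} W13={a,c,e,f,g,h} W14={a,c,f,g} W23={a,c,e,h} W24={a,c} W34={a,b,c,f,g}
  W123={a,c,e,h} W124={a,c} W134={a,c,f,g} W234={a,c}
  W1234={a,c}
components per intersection:
  W1: {a,c} {d,h} {e} {f,g}
  W2: {a,c} {d,h} {e}
  W3: {a,c} {b,f,g} {e} {h}
  W4: {a,c} {b,f,g}
  W12: {a,c} {d,h} {e}
  W13: {a,c} {e} {f,g} {h}
  W14: {a,c} {f,g}
  W23: {a,c} {e} {h}
  W24: {a,c}
  W34: {a,c} {b,f,g}
  W123: {a,c} {e} {h}
  W124: {a,c}
  W134: {a,c} {f,g}
  W234: {a,c}
  W1234: {a,c}
C dims 13,15,7,1; δ0: rk 9, SNF 1^9; δ1: rk 6, SNF 1^6; δ2: rk 1, SNF 1^1
Ȟ^0 = (13 − 9) − 0 = 4, so Ȟ^0 ≅ Z^4
Ȟ^1 = (15 − 6) − 9 = 0, so Ȟ^1 ≅ 0
Ȟ^2 = (7 − 1) − 6 = 0, so Ȟ^2 ≅ 0


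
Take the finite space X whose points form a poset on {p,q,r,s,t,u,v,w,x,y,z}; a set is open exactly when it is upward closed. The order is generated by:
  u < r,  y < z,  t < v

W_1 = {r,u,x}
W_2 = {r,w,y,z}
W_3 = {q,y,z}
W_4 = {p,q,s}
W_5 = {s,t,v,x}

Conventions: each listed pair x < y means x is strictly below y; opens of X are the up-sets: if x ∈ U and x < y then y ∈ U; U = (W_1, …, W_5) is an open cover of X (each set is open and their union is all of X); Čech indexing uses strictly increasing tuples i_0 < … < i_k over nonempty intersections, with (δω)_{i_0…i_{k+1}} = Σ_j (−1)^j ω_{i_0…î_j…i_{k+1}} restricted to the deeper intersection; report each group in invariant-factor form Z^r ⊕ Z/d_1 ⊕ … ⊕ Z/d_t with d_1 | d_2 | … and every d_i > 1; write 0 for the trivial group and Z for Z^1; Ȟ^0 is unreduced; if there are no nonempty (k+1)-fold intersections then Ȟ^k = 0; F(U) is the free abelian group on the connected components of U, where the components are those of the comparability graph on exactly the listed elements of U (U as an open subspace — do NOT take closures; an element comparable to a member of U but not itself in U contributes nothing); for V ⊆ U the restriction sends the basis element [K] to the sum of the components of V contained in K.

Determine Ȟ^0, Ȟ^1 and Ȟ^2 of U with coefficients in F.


cover nerve:
  W12={r} W15={x} W23={y,z} W34={q} W45={s}
components per intersection:
  W1: {r,u} {x}
  W2: {r} {w} {y,z}
  W3: {q} {y,z}
  W4: {p} {q} {s}
  W5: {s} {t,v} {x}
  W12: {r}
  W15: {x}
  W23: {y,z}
  W34: {q}
  W45: {s}
C dims 13,5; δ0: rk 5, SNF 1^5
Ȟ^0: (13−5)−0=8 ⇒ Z^8
Ȟ^1: (5−0)−5=0 ⇒ 0
Ȟ^2: (0−0)−0=0 ⇒ 0

Ȟ^0(U;F) ≅ Z^8; Ȟ^1(U;F) ≅ 0; Ȟ^2(U;F) ≅ 0
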